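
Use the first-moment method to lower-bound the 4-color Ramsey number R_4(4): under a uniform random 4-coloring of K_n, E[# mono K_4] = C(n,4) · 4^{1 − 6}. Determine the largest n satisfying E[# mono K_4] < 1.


We need C(n, 4) · 4^{1 − 6} < 1, i.e. C(n, 4) < 4^{6 − 1} = 1024.
Check values of n near the boundary:
  n = 8: C(8, 4) = 70; 70 < 1024? YES
  n = 9: C(9, 4) = 126; 126 < 1024? YES
  n = 10: C(10, 4) = 210; 210 < 1024? YES
  n = 11: C(11, 4) = 330; 330 < 1024? YES
  n = 12: C(12, 4) = 495; 495 < 1024? YES
  n = 13: C(13, 4) = 715; 715 < 1024? YES
  n = 14: C(14, 4) = 1001; 1001 < 1024? YES
  n = 15: C(15, 4) = 1365; 1365 < 1024? NO
The largest n with C(n, 4) < 1024 is n = 14 (where E[X] = 1001/1024 ≈ 0.9775391). Hence R_4(4) > 14, i.e. R_4(4) ≥ 15.

Largest n = 14; hence R_4(4) > 14.


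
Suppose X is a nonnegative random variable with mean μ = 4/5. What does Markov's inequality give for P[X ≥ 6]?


μ = E[X] = 4/5, a = 6.
Markov: P[X ≥ 6] ≤ μ/a = (4/5)/6 = 2/15.
Numerically: ≈ 0.1333.
(Since a = 6 > μ = 0.8000, the bound 2/15 is < 1 and informative.)

P[X ≥ 6] ≤ 2/15 ≈ 0.1333.


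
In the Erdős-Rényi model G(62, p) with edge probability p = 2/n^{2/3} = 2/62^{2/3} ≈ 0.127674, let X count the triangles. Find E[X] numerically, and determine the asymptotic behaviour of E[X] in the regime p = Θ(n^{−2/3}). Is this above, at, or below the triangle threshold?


Number of potential triangles: C(62, 3) = 37820.
Each occurs with probability p³ ≈ (0.127674)³ ≈ 2.08116545e-03.
By linearity: E[X] = C(62, 3)·p³ ≈ 37820 · 2.08116545e-03 ≈ 78.709677.
Since α = 2/3 < 1, p = c/n^{2/3} ≫ 1/n is above the triangle threshold p ~ 1/n. Asymptotically E[X] ~ (c³/6)·n^{3(1−α)} = (2³/6)·n^{1} → ∞; triangles are abundant w.h.p.

E[X] ≈ 78.709677; in regime p = Θ(1/n^{2/3}) E[X] diverges (above the triangle threshold p ~ 1/n).


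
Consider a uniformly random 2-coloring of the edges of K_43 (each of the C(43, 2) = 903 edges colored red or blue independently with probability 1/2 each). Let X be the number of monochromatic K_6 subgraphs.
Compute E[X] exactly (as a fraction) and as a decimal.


Let X = Σ_S X_S over the C(43, 6) = 6096454 subsets S of size 6, where X_S = 1 if the K_6 on S is monochromatic.
For a fixed S, the K_6 on S has C(6, 2) = 15 edges. P[all 15 edges red] = (1/2)^15, and likewise for blue, so P[monochromatic] = 2·(1/2)^15 = 2^{1 − 15} = 1/16384.
By linearity: E[X] = C(43, 6) · 2^{1 − 15} = 6096454 · 1/16384 = 3048227/8192.
Numerically: E[X] ≈ 372.09802.

E[X] = C(43,6)·2^(1−C(6,2)) = 3048227/8192 ≈ 372.09802.


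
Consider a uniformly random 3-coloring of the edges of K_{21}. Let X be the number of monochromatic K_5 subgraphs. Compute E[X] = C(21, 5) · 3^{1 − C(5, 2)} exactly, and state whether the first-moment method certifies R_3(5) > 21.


E[X] = C(21, 5) · 3^{1 − 10} = 20349 · 3^{−9} = 20349/19683.
As a reduced fraction: E[X] = 2261/2187 ≈ 1.0338.
Is E[X] < 1? NO.
Since E[X] ≥ 1, the first-moment bound is inconclusive at n = 21; it does NOT by itself certify R_3(5) > 21.

E[X] = 2261/2187 ≈ 1.0338; E[X] ≥ 1; first-moment method inconclusive here.


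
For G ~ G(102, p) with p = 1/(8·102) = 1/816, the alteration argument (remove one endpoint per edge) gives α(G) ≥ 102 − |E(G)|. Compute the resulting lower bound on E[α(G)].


E[|E(G)|] = C(102, 2)·p = 5151 · (1/816) = 101/16.
E[α(G)] ≥ n − E[|E(G)|] = 102 − 101/16 = 1531/16.
Numerically: ≈ 95.68750.
(This is only a lower bound; the true E[α(G)] may be larger.)

E[α(G)] ≥ 1531/16 ≈ 95.68750.


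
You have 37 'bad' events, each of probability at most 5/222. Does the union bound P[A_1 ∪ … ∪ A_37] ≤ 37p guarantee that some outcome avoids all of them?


Union bound: P[∪_{i=1}^{37} A_i] ≤ Σ_i P[A_i] ≤ 37·p = 37·(5/222) = 5/6.
Numerically: 5/6 ≈ 0.83333.
Is 5/6 < 1? YES.
Since P[∪ A_i] ≤ 5/6 < 1, the complement has P[∩ A_i^c] ≥ 1 − 5/6 = 1/6 > 0, so some outcome avoids every A_i.

37·p = 5/6 ≈ 0.83333; existence CERTIFIED by the union bound.


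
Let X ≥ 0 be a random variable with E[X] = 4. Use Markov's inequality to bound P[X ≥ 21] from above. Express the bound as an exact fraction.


μ = E[X] = 4, a = 21.
Markov: P[X ≥ 21] ≤ μ/a = (4)/21 = 4/21.
Numerically: ≈ 0.1905.
(Since a = 21 > μ = 4.0000, the bound 4/21 is < 1 and informative.)

P[X ≥ 21] ≤ 4/21 ≈ 0.1905.


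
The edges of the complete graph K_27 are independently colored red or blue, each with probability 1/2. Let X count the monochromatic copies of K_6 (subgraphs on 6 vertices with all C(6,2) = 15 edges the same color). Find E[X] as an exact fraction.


Let X = Σ_S X_S over the C(27, 6) = 296010 subsets S of size 6, where X_S = 1 if the K_6 on S is monochromatic.
For a fixed S, the K_6 on S has C(6, 2) = 15 edges. P[all 15 edges red] = (1/2)^15, and likewise for blue, so P[monochromatic] = 2·(1/2)^15 = 2^{1 − 15} = 1/16384.
By linearity of expectation: E[X] = C(27, 6) · 2^{1 − 15} = 296010 · 1/16384 = 148005/8192.
Numerically: E[X] ≈ 18.0670.

E[X] = C(27,6)·2^(1−C(6,2)) = 148005/8192 ≈ 18.0670.


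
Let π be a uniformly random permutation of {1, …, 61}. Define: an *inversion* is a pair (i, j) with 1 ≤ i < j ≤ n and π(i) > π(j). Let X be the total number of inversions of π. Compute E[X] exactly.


Write X = Σ X_I over the C(61, 2) = 1830 pairs i < j, with X_I the indicator of one inversion.
There are 1830 indicators.
For each fixed pair i < j, the values π(i) and π(j) are two distinct elements of {1, …, 61} in uniformly random order; by symmetry P[π(i) > π(j)] = 1/2.
By linearity: E[X] = 1830 · (1/2) = C(61, 2) · (1/2) = 1830/2 = 915 ≈ 915.0000.

E[X] = 915 = 915.0000.


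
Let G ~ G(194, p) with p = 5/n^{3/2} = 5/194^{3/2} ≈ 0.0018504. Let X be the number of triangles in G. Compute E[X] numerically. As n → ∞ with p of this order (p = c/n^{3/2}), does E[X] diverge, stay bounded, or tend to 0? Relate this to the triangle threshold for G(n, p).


Number of potential triangles: C(194, 3) = 1198144.
Each occurs with probability p³ ≈ (0.0018504)³ ≈ 6.3358112e-09.
By linearity: E[X] = C(194, 3)·p³ ≈ 1198144 · 6.3358112e-09 ≈ 0.00759.
Since α = 3/2 > 1, p = c/n^{3/2} = o(1/n) is below the triangle threshold p ~ 1/n. Asymptotically E[X] ~ (c³/6)·n^{3(1−α)} = (5³/6)·n^{-1.5} → 0, so by Markov's inequality G has no triangles w.h.p.

E[X] ≈ 0.00759; in regime p = Θ(1/n^{3/2}) E[X] tends to 0 (below the triangle threshold p ~ 1/n).


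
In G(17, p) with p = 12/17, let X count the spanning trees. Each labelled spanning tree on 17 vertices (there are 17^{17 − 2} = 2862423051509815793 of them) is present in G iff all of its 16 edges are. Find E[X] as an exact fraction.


K_17 has 17^{17 − 2} = 2862423051509815793 labelled spanning trees.
For each such spanning tree H, let X_H = 1 if all 16 edges of H are present in G. Then P[X_H = 1] = p^{16} = (12/17)^{16} = 184884258895036416/48661191875666868481.
By linearity: E[X] = Σ_H E[X_H] = 2862423051509815793 · p^{16} = 2862423051509815793 · 184884258895036416/48661191875666868481 = 184884258895036416/17.
Numerically: E[X] ≈ 1.09e+16.

E[X] = 2862423051509815793 · (12/17)^{16} = 184884258895036416/17 ≈ 1.09e+16.


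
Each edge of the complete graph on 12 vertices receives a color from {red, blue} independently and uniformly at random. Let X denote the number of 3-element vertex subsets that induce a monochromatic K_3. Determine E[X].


Let X = Σ_S X_S over the C(12, 3) = 220 subsets S of size 3, where X_S = 1 if the K_3 on S is monochromatic.
For a fixed S, the K_3 on S has C(3, 2) = 3 edges. P[all 3 edges red] = (1/2)^3, and likewise for blue, so P[monochromatic] = 2·(1/2)^3 = 2^{1 − 3} = 1/4.
By linearity: E[X] = C(12, 3) · 2^{1 − 3} = 220 · 1/4 = 55.
Numerically: E[X] ≈ 55.000.

E[X] = C(12,3)·2^(1−C(3,2)) = 55 ≈ 55.000.


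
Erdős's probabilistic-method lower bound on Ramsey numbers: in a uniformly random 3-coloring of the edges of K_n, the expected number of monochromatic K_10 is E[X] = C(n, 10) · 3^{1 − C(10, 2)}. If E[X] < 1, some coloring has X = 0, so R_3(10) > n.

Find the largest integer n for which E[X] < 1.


We need C(n, 10) · 3^{1 − 45} < 1, i.e. C(n, 10) < 3^{45 − 1} = 984770902183611232881.
Check values of n near the boundary:
  n = 567: C(567, 10) = 873787071273467749398; 873787071273467749398 < 984770902183611232881? YES
  n = 568: C(568, 10) = 889446337783744949208; 889446337783744949208 < 984770902183611232881? YES
  n = 569: C(569, 10) = 905357721286137524328; 905357721286137524328 < 984770902183611232881? YES
  n = 570: C(570, 10) = 921524823451961408691; 921524823451961408691 < 984770902183611232881? YES
  n = 571: C(571, 10) = 937951290893172842001; 937951290893172842001 < 984770902183611232881? YES
  n = 572: C(572, 10) = 954640815642161682606; 954640815642161682606 < 984770902183611232881? YES
  n = 573: C(573, 10) = 971597135635805762226; 971597135635805762226 < 984770902183611232881? YES
  n = 574: C(574, 10) = 988824035203816502691; 988824035203816502691 < 984770902183611232881? NO
The largest n with C(n, 10) < 984770902183611232881 is n = 573 (where E[X] = 35985079097622435638/36472996377170786403 ≈ 0.9866225). Hence R_3(10) > 573, i.e. R_3(10) ≥ 574.

Largest n = 573; hence R_3(10) > 573.


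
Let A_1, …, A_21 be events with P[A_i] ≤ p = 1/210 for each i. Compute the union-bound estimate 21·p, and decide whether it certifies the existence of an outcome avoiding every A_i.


Union bound: P[∪_{i=1}^{21} A_i] ≤ Σ_i P[A_i] ≤ 21·p = 21·(1/210) = 1/10.
Numerically: 1/10 ≈ 0.100000.
Is 1/10 < 1? YES.
Since P[∪ A_i] ≤ 1/10 < 1, the complement has P[∩ A_i^c] ≥ 1 − 1/10 = 9/10 > 0, so some outcome avoids every A_i.

21·p = 1/10 ≈ 0.100000; existence CERTIFIED by the union bound.


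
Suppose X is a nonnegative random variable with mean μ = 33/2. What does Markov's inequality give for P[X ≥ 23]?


μ = E[X] = 33/2, a = 23.
Markov: P[X ≥ 23] ≤ μ/a = (33/2)/23 = 33/46.
Numerically: ≈ 0.717391.
(Since a = 23 > μ = 16.500000, the bound 33/46 is < 1 and informative.)

P[X ≥ 23] ≤ 33/46 ≈ 0.717391.


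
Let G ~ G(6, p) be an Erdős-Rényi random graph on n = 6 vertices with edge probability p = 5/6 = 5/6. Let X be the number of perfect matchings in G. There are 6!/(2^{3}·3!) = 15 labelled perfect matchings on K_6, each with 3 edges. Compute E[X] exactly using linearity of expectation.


K_6 has 6!/(2^{3}·3!) = 15 labelled perfect matchings.
For each such perfect matching H, let X_H = 1 if all 3 edges of H are present in G. Then P[X_H = 1] = p^{3} = (5/6)^{3} = 125/216.
Summing the indicators: E[X] = Σ_H E[X_H] = 15 · p^{3} = 15 · 125/216 = 625/72.
Numerically: E[X] ≈ 8.68.

E[X] = 15 · (5/6)^{3} = 625/72 ≈ 8.68.


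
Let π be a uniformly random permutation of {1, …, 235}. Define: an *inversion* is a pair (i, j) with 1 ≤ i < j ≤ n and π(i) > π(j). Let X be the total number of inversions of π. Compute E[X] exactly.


Write X = Σ X_I over the C(235, 2) = 27495 pairs i < j, with X_I the indicator of one inversion.
There are 27495 indicators.
For each fixed pair i < j, the values π(i) and π(j) are two distinct elements of {1, …, 235} in uniformly random order; by symmetry P[π(i) > π(j)] = 1/2.
By linearity: E[X] = 27495 · (1/2) = C(235, 2) · (1/2) = 27495/2 = 27495/2 ≈ 13747.500000.

E[X] = 27495/2 = 13747.500000.


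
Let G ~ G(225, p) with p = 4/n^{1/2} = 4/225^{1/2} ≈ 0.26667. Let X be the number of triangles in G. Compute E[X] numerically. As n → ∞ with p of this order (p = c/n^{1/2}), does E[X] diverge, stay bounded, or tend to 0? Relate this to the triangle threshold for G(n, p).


Number of potential triangles: C(225, 3) = 1873200.
Each occurs with probability p³ ≈ (0.26667)³ ≈ 1.8962963e-02.
By linearity: E[X] = C(225, 3)·p³ ≈ 1873200 · 1.8962963e-02 ≈ 35521.42222.
Since α = 1/2 < 1, p = c/n^{1/2} ≫ 1/n is above the triangle threshold p ~ 1/n. Asymptotically E[X] ~ (c³/6)·n^{3(1−α)} = (4³/6)·n^{1.5} → ∞; triangles are abundant w.h.p.

E[X] ≈ 35521.42222; in regime p = Θ(1/n^{1/2}) E[X] diverges (above the triangle threshold p ~ 1/n).


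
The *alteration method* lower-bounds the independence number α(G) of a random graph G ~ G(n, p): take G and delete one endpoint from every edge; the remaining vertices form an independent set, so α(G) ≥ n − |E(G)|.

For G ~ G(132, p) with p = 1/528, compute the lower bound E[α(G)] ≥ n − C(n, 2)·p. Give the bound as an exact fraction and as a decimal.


E[|E(G)|] = C(132, 2)·p = 8646 · (1/528) = 131/8.
E[α(G)] ≥ n − E[|E(G)|] = 132 − 131/8 = 925/8.
Numerically: ≈ 115.625000.
(This is only a lower bound; the true E[α(G)] may be larger.)

E[α(G)] ≥ 925/8 ≈ 115.625000.


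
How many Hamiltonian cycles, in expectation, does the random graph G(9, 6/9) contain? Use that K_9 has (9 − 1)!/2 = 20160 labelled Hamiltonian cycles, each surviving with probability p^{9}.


K_9 has (9 − 1)!/2 = 20160 labelled Hamiltonian cycles.
For each such Hamiltonian cycle H, let X_H = 1 if all 9 edges of H are present in G. Then P[X_H = 1] = p^{9} = (2/3)^{9} = 512/19683.
By linearity: E[X] = Σ_H E[X_H] = 20160 · p^{9} = 20160 · 512/19683 = 1146880/2187.
Numerically: E[X] ≈ 524.408.

E[X] = 20160 · (2/3)^{9} = 1146880/2187 ≈ 524.408.


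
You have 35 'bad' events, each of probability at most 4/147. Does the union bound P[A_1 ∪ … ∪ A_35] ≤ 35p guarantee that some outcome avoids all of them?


Union bound: P[∪_{i=1}^{35} A_i] ≤ Σ_i P[A_i] ≤ 35·p = 35·(4/147) = 20/21.
Numerically: 20/21 ≈ 0.95238.
Is 20/21 < 1? YES.
Since P[∪ A_i] ≤ 20/21 < 1, the complement has P[∩ A_i^c] ≥ 1 − 20/21 = 1/21 > 0, so some outcome avoids every A_i.

35·p = 20/21 ≈ 0.95238; existence CERTIFIED by the union bound.


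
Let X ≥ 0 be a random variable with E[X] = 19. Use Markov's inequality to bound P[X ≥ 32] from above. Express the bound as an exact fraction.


μ = E[X] = 19, a = 32.
Markov: P[X ≥ 32] ≤ μ/a = (19)/32 = 19/32.
Numerically: ≈ 0.5938.
(Since a = 32 > μ = 19.0000, the bound 19/32 is < 1 and informative.)

P[X ≥ 32] ≤ 19/32 ≈ 0.5938.


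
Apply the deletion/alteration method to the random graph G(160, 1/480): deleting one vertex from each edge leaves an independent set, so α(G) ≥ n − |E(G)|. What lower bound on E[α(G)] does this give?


E[|E(G)|] = C(160, 2)·p = 12720 · (1/480) = 53/2.
E[α(G)] ≥ n − E[|E(G)|] = 160 − 53/2 = 267/2.
Numerically: ≈ 133.5000.
(This is only a lower bound; the true E[α(G)] may be larger.)

E[α(G)] ≥ 267/2 ≈ 133.5000.


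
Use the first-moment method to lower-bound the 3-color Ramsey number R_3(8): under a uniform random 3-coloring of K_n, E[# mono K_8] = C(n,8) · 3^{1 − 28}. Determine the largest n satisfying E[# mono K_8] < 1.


We need C(n, 8) · 3^{1 − 28} < 1, i.e. C(n, 8) < 3^{28 − 1} = 7625597484987.
Check values of n near the boundary:
  n = 154: C(154, 8) = 6521818990995; 6521818990995 < 7625597484987? YES
  n = 155: C(155, 8) = 6876747915675; 6876747915675 < 7625597484987? YES
  n = 156: C(156, 8) = 7248464019225; 7248464019225 < 7625597484987? YES
  n = 157: C(157, 8) = 7637643295425; 7637643295425 < 7625597484987? NO
  n = 158: C(158, 8) = 8044984271181; 8044984271181 < 7625597484987? NO
  n = 159: C(159, 8) = 8471208603429; 8471208603429 < 7625597484987? NO
The largest n with C(n, 8) < 7625597484987 is n = 156 (where E[X] = 805384891025/847288609443 ≈ 0.950544). Hence R_3(8) > 156, i.e. R_3(8) ≥ 157.

Largest n = 156; hence R_3(8) > 156.


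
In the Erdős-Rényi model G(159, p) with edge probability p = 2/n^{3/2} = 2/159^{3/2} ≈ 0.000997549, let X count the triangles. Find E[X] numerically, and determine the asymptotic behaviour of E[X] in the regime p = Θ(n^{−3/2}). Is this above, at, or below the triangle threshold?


Number of potential triangles: C(159, 3) = 657359.
Each occurs with probability p³ ≈ (0.000997549)³ ≈ 9.92665498e-10.
By linearity: E[X] = C(159, 3)·p³ ≈ 657359 · 9.92665498e-10 ≈ 0.000653.
Since α = 3/2 > 1, p = c/n^{3/2} = o(1/n) is below the triangle threshold p ~ 1/n. Asymptotically E[X] ~ (c³/6)·n^{3(1−α)} = (2³/6)·n^{-1.5} → 0, so by Markov's inequality G has no triangles w.h.p.

E[X] ≈ 0.000653; in regime p = Θ(1/n^{3/2}) E[X] tends to 0 (below the triangle threshold p ~ 1/n).


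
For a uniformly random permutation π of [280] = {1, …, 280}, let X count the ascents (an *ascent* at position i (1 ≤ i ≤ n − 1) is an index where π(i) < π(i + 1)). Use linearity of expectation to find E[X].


Write X = Σ X_I over i = 1, …, 279, with X_I the indicator of one ascent.
There are 279 indicators.
For each fixed i, the pair (π(i), π(i+1)) is a uniformly random ordered pair of distinct values from {1, …, 280}; by symmetry P[π(i) < π(i+1)] = 1/2.
By linearity: E[X] = 279 · (1/2) = (280 − 1) · (1/2) = 279/2 ≈ 139.5000.

E[X] = 279/2 = 139.5000.


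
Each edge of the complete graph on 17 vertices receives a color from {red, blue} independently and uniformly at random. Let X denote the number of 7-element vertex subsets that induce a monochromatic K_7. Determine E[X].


Let X = Σ_S X_S over the C(17, 7) = 19448 subsets S of size 7, where X_S = 1 if the K_7 on S is monochromatic.
For a fixed S, the K_7 on S has C(7, 2) = 21 edges. P[all 21 edges red] = (1/2)^21, and likewise for blue, so P[monochromatic] = 2·(1/2)^21 = 2^{1 − 21} = 1/1048576.
By linearity: E[X] = C(17, 7) · 2^{1 − 21} = 19448 · 1/1048576 = 2431/131072.
Numerically: E[X] ≈ 0.0185.

E[X] = C(17,7)·2^(1−C(7,2)) = 2431/131072 ≈ 0.0185.


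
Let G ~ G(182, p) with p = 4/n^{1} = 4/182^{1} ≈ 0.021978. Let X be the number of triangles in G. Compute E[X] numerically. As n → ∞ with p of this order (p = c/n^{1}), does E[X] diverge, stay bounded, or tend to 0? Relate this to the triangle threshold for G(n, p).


Number of potential triangles: C(182, 3) = 988260.
Each occurs with probability p³ ≈ (0.021978)³ ≈ 1.06161198e-05.
By linearity: E[X] = C(182, 3)·p³ ≈ 988260 · 1.06161198e-05 ≈ 10.491487.
Here α = 1, so p = 4/n is exactly at the triangle threshold p ~ 1/n. Asymptotically E[X] → c³/6 = 4³/6 = 32/3 ≈ 10.666667, a bounded constant. In this regime the triangle count is asymptotically Poisson(c³/6).

E[X] ≈ 10.491487; in regime p = Θ(1/n^{1}) E[X] stays bounded (at the triangle threshold p ~ 1/n).


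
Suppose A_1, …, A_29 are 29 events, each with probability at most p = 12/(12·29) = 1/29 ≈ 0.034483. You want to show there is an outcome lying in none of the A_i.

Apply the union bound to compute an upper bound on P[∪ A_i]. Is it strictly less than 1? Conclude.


Union bound: P[∪_{i=1}^{29} A_i] ≤ Σ_i P[A_i] ≤ 29·p = 29·(1/29) = 1.
Numerically: 1 ≈ 1.000000.
Is 1 < 1? NO.
Since the bound 1 is ≥ 1, the union bound is uninformative here; it does NOT by itself certify existence.

29·p = 1 ≈ 1.000000; existence NOT certified by the union bound.


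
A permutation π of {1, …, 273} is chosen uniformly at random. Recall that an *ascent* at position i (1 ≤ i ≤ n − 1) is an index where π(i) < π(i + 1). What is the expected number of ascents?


Write X = Σ X_I over i = 1, …, 272, with X_I the indicator of one ascent.
There are 272 indicators.
For each fixed i, the pair (π(i), π(i+1)) is a uniformly random ordered pair of distinct values from {1, …, 273}; by symmetry P[π(i) < π(i+1)] = 1/2.
By linearity: E[X] = 272 · (1/2) = (273 − 1) · (1/2) = 136 ≈ 136.000000.

E[X] = 136 = 136.000000.


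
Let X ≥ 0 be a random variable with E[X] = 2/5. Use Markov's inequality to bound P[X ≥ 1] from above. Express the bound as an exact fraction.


μ = E[X] = 2/5, a = 1.
Markov: P[X ≥ 1] ≤ μ/a = (2/5)/1 = 2/5.
Numerically: ≈ 0.4000.
(Since a = 1 > μ = 0.4000, the bound 2/5 is < 1 and informative.)

P[X ≥ 1] ≤ 2/5 ≈ 0.4000.


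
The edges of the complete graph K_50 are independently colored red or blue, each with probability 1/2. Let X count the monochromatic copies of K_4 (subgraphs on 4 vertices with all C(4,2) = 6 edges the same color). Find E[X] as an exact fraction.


Let X = Σ_S X_S over the C(50, 4) = 230300 subsets S of size 4, where X_S = 1 if the K_4 on S is monochromatic.
For a fixed S, the K_4 on S has C(4, 2) = 6 edges. P[all 6 edges red] = (1/2)^6, and likewise for blue, so P[monochromatic] = 2·(1/2)^6 = 2^{1 − 6} = 1/32.
By linearity of expectation: E[X] = C(50, 4) · 2^{1 − 6} = 230300 · 1/32 = 57575/8.
Numerically: E[X] ≈ 7196.8750.

E[X] = C(50,4)·2^(1−C(4,2)) = 57575/8 ≈ 7196.8750.


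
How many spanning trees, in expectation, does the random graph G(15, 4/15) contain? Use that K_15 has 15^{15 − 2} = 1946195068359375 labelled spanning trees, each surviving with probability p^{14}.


K_15 has 15^{15 − 2} = 1946195068359375 labelled spanning trees.
For each such spanning tree H, let X_H = 1 if all 14 edges of H are present in G. Then P[X_H = 1] = p^{14} = (4/15)^{14} = 268435456/29192926025390625.
By linearity of expectation: E[X] = Σ_H E[X_H] = 1946195068359375 · p^{14} = 1946195068359375 · 268435456/29192926025390625 = 268435456/15.
Numerically: E[X] ≈ 1.7896e+07.

E[X] = 1946195068359375 · (4/15)^{14} = 268435456/15 ≈ 1.7896e+07.


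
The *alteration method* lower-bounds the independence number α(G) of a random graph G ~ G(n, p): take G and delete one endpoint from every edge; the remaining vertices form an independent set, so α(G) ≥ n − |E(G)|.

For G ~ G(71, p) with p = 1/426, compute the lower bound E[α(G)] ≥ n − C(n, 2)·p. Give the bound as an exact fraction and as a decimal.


E[|E(G)|] = C(71, 2)·p = 2485 · (1/426) = 35/6.
E[α(G)] ≥ n − E[|E(G)|] = 71 − 35/6 = 391/6.
Numerically: ≈ 65.16667.
(This is only a lower bound; the true E[α(G)] may be larger.)

E[α(G)] ≥ 391/6 ≈ 65.16667.


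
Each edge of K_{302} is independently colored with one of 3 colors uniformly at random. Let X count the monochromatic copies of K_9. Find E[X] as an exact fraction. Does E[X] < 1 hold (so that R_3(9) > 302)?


E[X] = C(302, 9) · 3^{1 − 36} = 51054804739588650 · 3^{−35} = 51054804739588650/50031545098999707.
As a reduced fraction: E[X] = 17018268246529550/16677181699666569 ≈ 1.020.
Is E[X] < 1? NO.
Since E[X] ≥ 1, the first-moment bound is inconclusive at n = 302; it does NOT by itself certify R_3(9) > 302.

E[X] = 17018268246529550/16677181699666569 ≈ 1.020; E[X] ≥ 1; first-moment method inconclusive here.


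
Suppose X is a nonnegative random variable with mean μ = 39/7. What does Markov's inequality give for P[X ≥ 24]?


μ = E[X] = 39/7, a = 24.
Markov: P[X ≥ 24] ≤ μ/a = (39/7)/24 = 13/56.
Numerically: ≈ 0.232143.
(Since a = 24 > μ = 5.571429, the bound 13/56 is < 1 and informative.)

P[X ≥ 24] ≤ 13/56 ≈ 0.232143.


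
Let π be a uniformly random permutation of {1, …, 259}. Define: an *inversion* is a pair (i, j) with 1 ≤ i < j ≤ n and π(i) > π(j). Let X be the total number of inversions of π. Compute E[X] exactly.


Write X = Σ X_I over the C(259, 2) = 33411 pairs i < j, with X_I the indicator of one inversion.
There are 33411 indicators.
For each fixed pair i < j, the values π(i) and π(j) are two distinct elements of {1, …, 259} in uniformly random order; by symmetry P[π(i) > π(j)] = 1/2.
By linearity: E[X] = 33411 · (1/2) = C(259, 2) · (1/2) = 33411/2 = 33411/2 ≈ 16705.500.

E[X] = 33411/2 = 16705.500.


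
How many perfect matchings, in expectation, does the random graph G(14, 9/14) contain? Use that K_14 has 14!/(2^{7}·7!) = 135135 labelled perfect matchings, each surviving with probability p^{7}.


K_14 has 14!/(2^{7}·7!) = 135135 labelled perfect matchings.
For each such perfect matching H, let X_H = 1 if all 7 edges of H are present in G. Then P[X_H = 1] = p^{7} = (9/14)^{7} = 4782969/105413504.
By linearity of expectation: E[X] = Σ_H E[X_H] = 135135 · p^{7} = 135135 · 4782969/105413504 = 92335216545/15059072.
Numerically: E[X] ≈ 6.13e+03.

E[X] = 135135 · (9/14)^{7} = 92335216545/15059072 ≈ 6.13e+03.


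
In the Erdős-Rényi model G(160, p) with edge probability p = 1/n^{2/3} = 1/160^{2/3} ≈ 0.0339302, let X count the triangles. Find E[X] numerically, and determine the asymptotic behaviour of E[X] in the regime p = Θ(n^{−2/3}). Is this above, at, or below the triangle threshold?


Number of potential triangles: C(160, 3) = 669920.
Each occurs with probability p³ ≈ (0.0339302)³ ≈ 3.90625000e-05.
By linearity: E[X] = C(160, 3)·p³ ≈ 669920 · 3.90625000e-05 ≈ 26.168750.
Since α = 2/3 < 1, p = c/n^{2/3} ≫ 1/n is above the triangle threshold p ~ 1/n. Asymptotically E[X] ~ (c³/6)·n^{3(1−α)} = (1³/6)·n^{1} → ∞; triangles are abundant w.h.p.

E[X] ≈ 26.168750; in regime p = Θ(1/n^{2/3}) E[X] diverges (above the triangle threshold p ~ 1/n).


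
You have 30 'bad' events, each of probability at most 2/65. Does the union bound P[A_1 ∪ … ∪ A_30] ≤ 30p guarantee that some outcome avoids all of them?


Union bound: P[∪_{i=1}^{30} A_i] ≤ Σ_i P[A_i] ≤ 30·p = 30·(2/65) = 12/13.
Numerically: 12/13 ≈ 0.9230769.
Is 12/13 < 1? YES.
Since P[∪ A_i] ≤ 12/13 < 1, the complement has P[∩ A_i^c] ≥ 1 − 12/13 = 1/13 > 0, so some outcome avoids every A_i.

30·p = 12/13 ≈ 0.9230769; existence CERTIFIED by the union bound.


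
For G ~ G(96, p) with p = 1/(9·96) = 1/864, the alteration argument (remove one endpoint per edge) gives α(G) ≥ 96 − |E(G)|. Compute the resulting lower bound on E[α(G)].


E[|E(G)|] = C(96, 2)·p = 4560 · (1/864) = 95/18.
E[α(G)] ≥ n − E[|E(G)|] = 96 − 95/18 = 1633/18.
Numerically: ≈ 90.722222.
(This is only a lower bound; the true E[α(G)] may be larger.)

E[α(G)] ≥ 1633/18 ≈ 90.722222.


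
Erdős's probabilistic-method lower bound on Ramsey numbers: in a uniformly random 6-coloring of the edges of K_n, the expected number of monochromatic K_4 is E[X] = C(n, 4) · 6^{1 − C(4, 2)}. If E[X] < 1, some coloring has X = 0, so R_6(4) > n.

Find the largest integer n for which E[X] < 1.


We need C(n, 4) · 6^{1 − 6} < 1, i.e. C(n, 4) < 6^{6 − 1} = 7776.
Check values of n near the boundary:
  n = 20: C(20, 4) = 4845; 4845 < 7776? YES
  n = 21: C(21, 4) = 5985; 5985 < 7776? YES
  n = 22: C(22, 4) = 7315; 7315 < 7776? YES
  n = 23: C(23, 4) = 8855; 8855 < 7776? NO
  n = 24: C(24, 4) = 10626; 10626 < 7776? NO
The largest n with C(n, 4) < 7776 is n = 22 (where E[X] = 7315/7776 ≈ 0.940715). Hence R_6(4) > 22, i.e. R_6(4) ≥ 23.

Largest n = 22; hence R_6(4) > 22.


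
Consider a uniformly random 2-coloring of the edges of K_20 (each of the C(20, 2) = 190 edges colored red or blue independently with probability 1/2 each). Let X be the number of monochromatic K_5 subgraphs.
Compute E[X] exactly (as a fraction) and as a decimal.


Let X = Σ_S X_S over the C(20, 5) = 15504 subsets S of size 5, where X_S = 1 if the K_5 on S is monochromatic.
For a fixed S, the K_5 on S has C(5, 2) = 10 edges. P[all 10 edges red] = (1/2)^10, and likewise for blue, so P[monochromatic] = 2·(1/2)^10 = 2^{1 − 10} = 1/512.
Summing: E[X] = C(20, 5) · 2^{1 − 10} = 15504 · 1/512 = 969/32.
Numerically: E[X] ≈ 30.281250.

E[X] = C(20,5)·2^(1−C(5,2)) = 969/32 ≈ 30.281250.


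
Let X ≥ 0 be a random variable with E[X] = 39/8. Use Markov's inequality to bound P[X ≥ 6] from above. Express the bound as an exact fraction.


μ = E[X] = 39/8, a = 6.
Markov: P[X ≥ 6] ≤ μ/a = (39/8)/6 = 13/16.
Numerically: ≈ 0.8125.
(Since a = 6 > μ = 4.8750, the bound 13/16 is < 1 and informative.)

P[X ≥ 6] ≤ 13/16 ≈ 0.8125.


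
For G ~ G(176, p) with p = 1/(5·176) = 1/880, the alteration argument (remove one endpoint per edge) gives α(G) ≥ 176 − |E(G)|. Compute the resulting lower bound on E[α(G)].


E[|E(G)|] = C(176, 2)·p = 15400 · (1/880) = 35/2.
E[α(G)] ≥ n − E[|E(G)|] = 176 − 35/2 = 317/2.
Numerically: ≈ 158.500.
(This is only a lower bound; the true E[α(G)] may be larger.)

E[α(G)] ≥ 317/2 ≈ 158.500.


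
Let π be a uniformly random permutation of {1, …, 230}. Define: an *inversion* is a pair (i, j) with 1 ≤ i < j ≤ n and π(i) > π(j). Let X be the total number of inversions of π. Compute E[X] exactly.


Write X = Σ X_I over the C(230, 2) = 26335 pairs i < j, with X_I the indicator of one inversion.
There are 26335 indicators.
For each fixed pair i < j, the values π(i) and π(j) are two distinct elements of {1, …, 230} in uniformly random order; by symmetry P[π(i) > π(j)] = 1/2.
By linearity: E[X] = 26335 · (1/2) = C(230, 2) · (1/2) = 26335/2 = 26335/2 ≈ 13167.5000.

E[X] = 26335/2 = 13167.5000.


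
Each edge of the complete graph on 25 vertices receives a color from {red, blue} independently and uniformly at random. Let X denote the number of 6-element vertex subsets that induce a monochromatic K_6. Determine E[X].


Let X = Σ_S X_S over the C(25, 6) = 177100 subsets S of size 6, where X_S = 1 if the K_6 on S is monochromatic.
For a fixed S, the K_6 on S has C(6, 2) = 15 edges. P[all 15 edges red] = (1/2)^15, and likewise for blue, so P[monochromatic] = 2·(1/2)^15 = 2^{1 − 15} = 1/16384.
Summing: E[X] = C(25, 6) · 2^{1 − 15} = 177100 · 1/16384 = 44275/4096.
Numerically: E[X] ≈ 10.80933.

E[X] = C(25,6)·2^(1−C(6,2)) = 44275/4096 ≈ 10.80933.


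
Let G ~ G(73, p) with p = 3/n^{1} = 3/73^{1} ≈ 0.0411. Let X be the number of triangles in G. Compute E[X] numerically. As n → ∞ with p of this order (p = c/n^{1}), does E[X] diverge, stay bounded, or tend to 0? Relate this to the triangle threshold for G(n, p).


Number of potential triangles: C(73, 3) = 62196.
Each occurs with probability p³ ≈ (0.0411)³ ≈ 6.94057e-05.
By linearity: E[X] = C(73, 3)·p³ ≈ 62196 · 6.94057e-05 ≈ 4.317.
Here α = 1, so p = 3/n is exactly at the triangle threshold p ~ 1/n. Asymptotically E[X] → c³/6 = 3³/6 = 9/2 ≈ 4.500, a bounded constant. In this regime the triangle count is asymptotically Poisson(c³/6).

E[X] ≈ 4.317; in regime p = Θ(1/n^{1}) E[X] stays bounded (at the triangle threshold p ~ 1/n).


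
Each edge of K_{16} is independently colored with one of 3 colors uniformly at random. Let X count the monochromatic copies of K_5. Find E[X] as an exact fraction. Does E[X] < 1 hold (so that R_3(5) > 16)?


E[X] = C(16, 5) · 3^{1 − 10} = 4368 · 3^{−9} = 4368/19683.
As a reduced fraction: E[X] = 1456/6561 ≈ 0.2219.
Is E[X] < 1? YES.
Since E[X] < 1, there exists a 3-coloring of K_{16} with no monochromatic K_5; hence R_3(5) > 16.

E[X] = 1456/6561 ≈ 0.2219; E[X] < 1, so R_3(5) > 16.


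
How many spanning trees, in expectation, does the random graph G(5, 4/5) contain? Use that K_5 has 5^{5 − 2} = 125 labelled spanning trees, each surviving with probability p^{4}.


K_5 has 5^{5 − 2} = 125 labelled spanning trees.
For each such spanning tree H, let X_H = 1 if all 4 edges of H are present in G. Then P[X_H = 1] = p^{4} = (4/5)^{4} = 256/625.
By linearity of expectation: E[X] = Σ_H E[X_H] = 125 · p^{4} = 125 · 256/625 = 256/5.
Numerically: E[X] ≈ 51.2.

E[X] = 125 · (4/5)^{4} = 256/5 ≈ 51.2.


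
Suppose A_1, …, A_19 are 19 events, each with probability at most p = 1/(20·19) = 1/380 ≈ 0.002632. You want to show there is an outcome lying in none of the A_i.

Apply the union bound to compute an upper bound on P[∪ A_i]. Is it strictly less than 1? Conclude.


Union bound: P[∪_{i=1}^{19} A_i] ≤ Σ_i P[A_i] ≤ 19·p = 19·(1/380) = 1/20.
Numerically: 1/20 ≈ 0.050000.
Is 1/20 < 1? YES.
Since P[∪ A_i] ≤ 1/20 < 1, the complement has P[∩ A_i^c] ≥ 1 − 1/20 = 19/20 > 0, so some outcome avoids every A_i.

19·p = 1/20 ≈ 0.050000; existence CERTIFIED by the union bound.


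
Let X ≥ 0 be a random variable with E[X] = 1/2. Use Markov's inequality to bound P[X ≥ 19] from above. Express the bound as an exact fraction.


μ = E[X] = 1/2, a = 19.
Markov: P[X ≥ 19] ≤ μ/a = (1/2)/19 = 1/38.
Numerically: ≈ 0.026.
(Since a = 19 > μ = 0.500, the bound 1/38 is < 1 and informative.)

P[X ≥ 19] ≤ 1/38 ≈ 0.026.


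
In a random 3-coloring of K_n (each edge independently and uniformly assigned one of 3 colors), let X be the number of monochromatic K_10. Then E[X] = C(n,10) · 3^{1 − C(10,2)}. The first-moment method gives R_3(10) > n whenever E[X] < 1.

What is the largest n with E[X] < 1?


We need C(n, 10) · 3^{1 − 45} < 1, i.e. C(n, 10) < 3^{45 − 1} = 984770902183611232881.
Check values of n near the boundary:
  n = 569: C(569, 10) = 905357721286137524328; 905357721286137524328 < 984770902183611232881? YES
  n = 570: C(570, 10) = 921524823451961408691; 921524823451961408691 < 984770902183611232881? YES
  n = 571: C(571, 10) = 937951290893172842001; 937951290893172842001 < 984770902183611232881? YES
  n = 572: C(572, 10) = 954640815642161682606; 954640815642161682606 < 984770902183611232881? YES
  n = 573: C(573, 10) = 971597135635805762226; 971597135635805762226 < 984770902183611232881? YES
  n = 574: C(574, 10) = 988824035203816502691; 988824035203816502691 < 984770902183611232881? NO
  n = 575: C(575, 10) = 1006325345561406175305; 1006325345561406175305 < 984770902183611232881? NO
The largest n with C(n, 10) < 984770902183611232881 is n = 573 (where E[X] = 35985079097622435638/36472996377170786403 ≈ 0.98662). Hence R_3(10) > 573, i.e. R_3(10) ≥ 574.

Largest n = 573; hence R_3(10) > 573.


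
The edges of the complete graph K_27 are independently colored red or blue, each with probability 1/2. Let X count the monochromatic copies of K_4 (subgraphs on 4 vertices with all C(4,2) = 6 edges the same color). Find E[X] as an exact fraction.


Let X = Σ_S X_S over the C(27, 4) = 17550 subsets S of size 4, where X_S = 1 if the K_4 on S is monochromatic.
For a fixed S, the K_4 on S has C(4, 2) = 6 edges. P[all 6 edges red] = (1/2)^6, and likewise for blue, so P[monochromatic] = 2·(1/2)^6 = 2^{1 − 6} = 1/32.
By linearity: E[X] = C(27, 4) · 2^{1 − 6} = 17550 · 1/32 = 8775/16.
Numerically: E[X] ≈ 548.438.

E[X] = C(27,4)·2^(1−C(4,2)) = 8775/16 ≈ 548.438.


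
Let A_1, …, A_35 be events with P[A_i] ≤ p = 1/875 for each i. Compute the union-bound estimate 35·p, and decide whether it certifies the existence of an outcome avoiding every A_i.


Union bound: P[∪_{i=1}^{35} A_i] ≤ Σ_i P[A_i] ≤ 35·p = 35·(1/875) = 1/25.
Numerically: 1/25 ≈ 0.0400000.
Is 1/25 < 1? YES.
Since P[∪ A_i] ≤ 1/25 < 1, the complement has P[∩ A_i^c] ≥ 1 − 1/25 = 24/25 > 0, so some outcome avoids every A_i.

35·p = 1/25 ≈ 0.0400000; existence CERTIFIED by the union bound.


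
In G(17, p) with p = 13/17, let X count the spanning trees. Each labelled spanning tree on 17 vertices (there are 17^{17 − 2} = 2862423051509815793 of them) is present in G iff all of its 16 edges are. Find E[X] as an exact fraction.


K_17 has 17^{17 − 2} = 2862423051509815793 labelled spanning trees.
For each such spanning tree H, let X_H = 1 if all 16 edges of H are present in G. Then P[X_H = 1] = p^{16} = (13/17)^{16} = 665416609183179841/48661191875666868481.
By linearity: E[X] = Σ_H E[X_H] = 2862423051509815793 · p^{16} = 2862423051509815793 · 665416609183179841/48661191875666868481 = 665416609183179841/17.
Numerically: E[X] ≈ 3.9142e+16.

E[X] = 2862423051509815793 · (13/17)^{16} = 665416609183179841/17 ≈ 3.9142e+16.


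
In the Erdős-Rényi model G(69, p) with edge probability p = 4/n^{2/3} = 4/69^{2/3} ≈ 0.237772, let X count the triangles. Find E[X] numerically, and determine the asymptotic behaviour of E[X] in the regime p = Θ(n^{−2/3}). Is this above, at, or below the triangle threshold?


Number of potential triangles: C(69, 3) = 52394.
Each occurs with probability p³ ≈ (0.237772)³ ≈ 1.34425541e-02.
By linearity: E[X] = C(69, 3)·p³ ≈ 52394 · 1.34425541e-02 ≈ 704.309179.
Since α = 2/3 < 1, p = c/n^{2/3} ≫ 1/n is above the triangle threshold p ~ 1/n. Asymptotically E[X] ~ (c³/6)·n^{3(1−α)} = (4³/6)·n^{1} → ∞; triangles are abundant w.h.p.

E[X] ≈ 704.309179; in regime p = Θ(1/n^{2/3}) E[X] diverges (above the triangle threshold p ~ 1/n).


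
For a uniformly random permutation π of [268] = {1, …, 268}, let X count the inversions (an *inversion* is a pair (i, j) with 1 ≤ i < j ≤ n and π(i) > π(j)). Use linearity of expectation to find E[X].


Write X = Σ X_I over the C(268, 2) = 35778 pairs i < j, with X_I the indicator of one inversion.
There are 35778 indicators.
For each fixed pair i < j, the values π(i) and π(j) are two distinct elements of {1, …, 268} in uniformly random order; by symmetry P[π(i) > π(j)] = 1/2.
By linearity: E[X] = 35778 · (1/2) = C(268, 2) · (1/2) = 35778/2 = 17889 ≈ 17889.000000.

E[X] = 17889 = 17889.000000.


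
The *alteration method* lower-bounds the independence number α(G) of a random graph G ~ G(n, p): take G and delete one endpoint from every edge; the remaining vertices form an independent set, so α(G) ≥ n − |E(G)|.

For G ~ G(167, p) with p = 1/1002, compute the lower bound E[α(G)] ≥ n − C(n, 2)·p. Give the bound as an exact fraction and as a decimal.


E[|E(G)|] = C(167, 2)·p = 13861 · (1/1002) = 83/6.
E[α(G)] ≥ n − E[|E(G)|] = 167 − 83/6 = 919/6.
Numerically: ≈ 153.167.
(This is only a lower bound; the true E[α(G)] may be larger.)

E[α(G)] ≥ 919/6 ≈ 153.167.


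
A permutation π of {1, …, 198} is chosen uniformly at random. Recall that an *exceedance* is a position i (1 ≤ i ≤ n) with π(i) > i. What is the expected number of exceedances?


Write X = Σ_{i=1}^{198} X_i, where X_i = 1_{π(i) > i}.
For each fixed i, π(i) is uniform over {1, …, 198} (marginal of a uniform permutation), so P[π(i) > i] = (n − i)/n. Summing: Σ_{i=1}^{198} (n − i)/n = (0 + 1 + … + 197)/198 = 198(198 − 1)/(2·198) = (198 − 1)/2.
Hence E[X] = Σ_{i=1}^{198} (198 − i)/198 = 197/2 ≈ 98.500000.

E[X] = 197/2 = 98.500000.


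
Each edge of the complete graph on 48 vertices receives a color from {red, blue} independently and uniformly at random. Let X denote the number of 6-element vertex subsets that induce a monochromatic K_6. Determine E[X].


Let X = Σ_S X_S over the C(48, 6) = 12271512 subsets S of size 6, where X_S = 1 if the K_6 on S is monochromatic.
For a fixed S, the K_6 on S has C(6, 2) = 15 edges. P[all 15 edges red] = (1/2)^15, and likewise for blue, so P[monochromatic] = 2·(1/2)^15 = 2^{1 − 15} = 1/16384.
Summing: E[X] = C(48, 6) · 2^{1 − 15} = 12271512 · 1/16384 = 1533939/2048.
Numerically: E[X] ≈ 748.994.

E[X] = C(48,6)·2^(1−C(6,2)) = 1533939/2048 ≈ 748.994.


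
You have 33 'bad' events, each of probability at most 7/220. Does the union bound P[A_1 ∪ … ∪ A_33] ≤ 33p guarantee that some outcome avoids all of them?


Union bound: P[∪_{i=1}^{33} A_i] ≤ Σ_i P[A_i] ≤ 33·p = 33·(7/220) = 21/20.
Numerically: 21/20 ≈ 1.050.
Is 21/20 < 1? NO.
Since the bound 21/20 is ≥ 1, the union bound is uninformative here; it does NOT by itself certify existence.

33·p = 21/20 ≈ 1.050; existence NOT certified by the union bound.


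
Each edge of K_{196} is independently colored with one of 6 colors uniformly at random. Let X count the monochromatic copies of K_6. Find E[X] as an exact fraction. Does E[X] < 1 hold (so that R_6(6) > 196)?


E[X] = C(196, 6) · 6^{1 − 15} = 72887293024 · 6^{−14} = 72887293024/78364164096.
As a reduced fraction: E[X] = 2277727907/2448880128 ≈ 0.930110.
Is E[X] < 1? YES.
Since E[X] < 1, there exists a 6-coloring of K_{196} with no monochromatic K_6; hence R_6(6) > 196.

E[X] = 2277727907/2448880128 ≈ 0.930110; E[X] < 1, so R_6(6) > 196.


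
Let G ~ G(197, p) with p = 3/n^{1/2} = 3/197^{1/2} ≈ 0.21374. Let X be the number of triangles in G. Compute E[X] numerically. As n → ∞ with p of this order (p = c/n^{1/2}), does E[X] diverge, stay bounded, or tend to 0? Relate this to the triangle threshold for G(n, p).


Number of potential triangles: C(197, 3) = 1254890.
Each occurs with probability p³ ≈ (0.21374)³ ≈ 9.7648241e-03.
By linearity: E[X] = C(197, 3)·p³ ≈ 1254890 · 9.7648241e-03 ≈ 12253.78013.
Since α = 1/2 < 1, p = c/n^{1/2} ≫ 1/n is above the triangle threshold p ~ 1/n. Asymptotically E[X] ~ (c³/6)·n^{3(1−α)} = (3³/6)·n^{1.5} → ∞; triangles are abundant w.h.p.

E[X] ≈ 12253.78013; in regime p = Θ(1/n^{1/2}) E[X] diverges (above the triangle threshold p ~ 1/n).
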